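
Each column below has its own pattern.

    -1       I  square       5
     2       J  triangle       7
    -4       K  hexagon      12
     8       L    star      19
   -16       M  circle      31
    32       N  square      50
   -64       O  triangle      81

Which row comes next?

First component: -1, 2, -4, 8, -16, 32, -64 → 128 (×(-2) each step).
Letter: letters move forward 1 place in the alphabet, so I, J, K, L, M, N, O → P.
For the shape, repeats square → triangle → hexagon → star → circle: square, triangle, hexagon, star, circle, square, triangle → hexagon.
Fourth component: each term is the sum of the two before it, so 5, 7, 12, 19, 31, 50, 81 → 131.
Putting it together: 128  P  hexagon  131.

128  P  hexagon  131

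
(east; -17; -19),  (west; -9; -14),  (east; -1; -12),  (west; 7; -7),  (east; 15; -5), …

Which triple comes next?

(west; 23; 0)

Direction: east, west, east, west, east → west (alternates east ↔ west).
Second slot goes -17, -9, -1, 7, 15 → 23 (+8 each step).
Third slot: -19, -14, -12, -7, -5 → 0 (alternating steps +5, +2, +5, +2, …).
Combining the parts gives (west; 23; 0).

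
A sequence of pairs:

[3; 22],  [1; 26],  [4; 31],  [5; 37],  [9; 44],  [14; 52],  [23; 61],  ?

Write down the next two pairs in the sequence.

First part: each term is the sum of the two before it; 3, 1, 4, 5, 9, 14, 23 → 37 → 60.
Second part: differences are 4, 5, 6, … (increasing by 1 each time), so 22, 26, 31, 37, 44, 52, 61 → 71 → 82.
Putting the parts together: [37; 71] and then [60; 82].

[37; 71], [60; 82]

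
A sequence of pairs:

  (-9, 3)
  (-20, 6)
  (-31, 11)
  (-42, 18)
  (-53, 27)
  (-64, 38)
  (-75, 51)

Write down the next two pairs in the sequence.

First value goes -9, -20, -31, -42, -53, -64, -75 → -86 → -97 (−11 each step).
For the second value, differences are 3, 5, 7, … (increasing by 2 each time): 3, 6, 11, 18, 27, 38, 51 → 66 → 83.
So the next two pairs are (-86, 66) and (-97, 83).

(-86, 66), (-97, 83)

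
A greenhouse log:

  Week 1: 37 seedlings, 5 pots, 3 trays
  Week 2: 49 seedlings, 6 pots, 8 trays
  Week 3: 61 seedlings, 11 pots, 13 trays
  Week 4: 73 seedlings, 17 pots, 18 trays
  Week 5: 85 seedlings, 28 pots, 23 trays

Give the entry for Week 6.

97 seedlings, 45 pots, 28 trays

Seedlings: +12 each step, so 37, 49, 61, 73, 85 → 97.
Pots goes 5, 6, 11, 17, 28 → 45 (each term is the sum of the two before it).
Trays — +5 each step: 3, 8, 13, 18, 23 → 28.
So the next line is 97 seedlings, 45 pots, 28 trays.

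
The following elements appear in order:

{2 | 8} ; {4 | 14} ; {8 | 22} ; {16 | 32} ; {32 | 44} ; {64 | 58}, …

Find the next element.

First value goes 2, 4, 8, 16, 32, 64 → 128 (×2 each step).
Second value: 8, 14, 22, 32, 44, 58 → 74 (differences are 6, 8, 10, … (increasing by 2 each time)).
So the next element is {128 | 74}.

{128 | 74}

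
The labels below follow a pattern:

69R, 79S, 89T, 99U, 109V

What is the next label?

First component: 69, 79, 89, 99, 109 → 119 (+10 each step).
Letter: R, S, T, U, V → W (letters move forward 1 place in the alphabet).
Combining the parts gives 119W.

119W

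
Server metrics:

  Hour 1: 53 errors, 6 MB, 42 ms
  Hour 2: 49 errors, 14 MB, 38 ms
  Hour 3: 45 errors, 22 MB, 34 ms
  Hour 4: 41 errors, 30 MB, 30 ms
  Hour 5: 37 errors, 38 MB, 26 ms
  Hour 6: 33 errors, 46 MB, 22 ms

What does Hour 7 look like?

29 errors, 54 MB, 18 ms

Errors: 53, 49, 45, 41, 37, 33 → 29 (−4 each step).
For the MB, +8 each step: 6, 14, 22, 30, 38, 46 → 54.
Ms: always 11 less than the errors, so 42, 38, 34, 30, 26, 22 → 18.
So the next line is 29 errors, 54 MB, 18 ms.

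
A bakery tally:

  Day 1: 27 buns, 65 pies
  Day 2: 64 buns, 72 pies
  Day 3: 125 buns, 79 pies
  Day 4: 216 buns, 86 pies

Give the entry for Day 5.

343 buns, 93 pies

Buns: perfect cubes: 3³, 4³, 5³, …, so 27, 64, 125, 216 → 343.
Pies: 65, 72, 79, 86 → 93 (+7 each step).
Combining the parts gives 343 buns, 93 pies.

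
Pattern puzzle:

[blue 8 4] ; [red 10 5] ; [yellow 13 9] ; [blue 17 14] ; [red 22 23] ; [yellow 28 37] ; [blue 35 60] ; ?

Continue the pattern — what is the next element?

[red 43 97]

Colour: repeats blue → red → yellow; blue, red, yellow, blue, red, yellow, blue → red.
Second slot: differences are 2, 3, 4, … (increasing by 1 each time), so 8, 10, 13, 17, 22, 28, 35 → 43.
Third slot goes 4, 5, 9, 14, 23, 37, 60 → 97 (each term is the sum of the two before it).
Combining the parts gives [red 43 97].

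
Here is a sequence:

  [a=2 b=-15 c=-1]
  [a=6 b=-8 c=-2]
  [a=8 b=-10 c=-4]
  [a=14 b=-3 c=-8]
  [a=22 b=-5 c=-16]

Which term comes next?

A: each term is the sum of the two before it, so 2, 6, 8, 14, 22 → 36.
B — alternating steps +7, −2, +7, −2, …: -15, -8, -10, -3, -5 → 2.
C: ×2 each step; -1, -2, -4, -8, -16 → -32.
So the next term is [a=36 b=2 c=-32].

[a=36 b=2 c=-32]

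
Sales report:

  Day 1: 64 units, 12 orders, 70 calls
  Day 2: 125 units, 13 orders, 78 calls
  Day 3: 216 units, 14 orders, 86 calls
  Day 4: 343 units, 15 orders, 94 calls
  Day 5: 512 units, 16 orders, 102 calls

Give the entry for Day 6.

Units: perfect cubes: 4³, 5³, 6³, …; 64, 125, 216, 343, 512 → 729.
Orders — +1 each step: 12, 13, 14, 15, 16 → 17.
Calls: +8 each step; 70, 78, 86, 94, 102 → 110.
Putting it together: 729 units, 17 orders, 110 calls.

729 units, 17 orders, 110 calls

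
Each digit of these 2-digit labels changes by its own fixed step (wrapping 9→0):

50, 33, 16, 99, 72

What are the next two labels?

55, 38

For the first digit, −2 each step, mod 10: 5, 3, 1, 9, 7 → 5 → 3.
Second digit: 0, 3, 6, 9, 2 → 5 → 8 (+3 each step, mod 10).
So the next two labels are 55 and 38.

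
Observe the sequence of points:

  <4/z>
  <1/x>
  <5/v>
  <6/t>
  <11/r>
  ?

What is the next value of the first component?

First component: 4, 1, 5, 6, 11 → 17 (each term is the sum of the two before it).

17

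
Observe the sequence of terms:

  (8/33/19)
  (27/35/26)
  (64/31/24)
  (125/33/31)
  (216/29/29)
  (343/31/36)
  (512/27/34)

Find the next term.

First value goes 8, 27, 64, 125, 216, 343, 512 → 729 (perfect cubes: 2³, 3³, 4³, …).
Second value goes 33, 35, 31, 33, 29, 31, 27 → 29 (alternating steps +2, −4, +2, −4, …).
For the third value, alternating steps +7, −2, +7, −2, …: 19, 26, 24, 31, 29, 36, 34 → 41.
Combining the parts gives (729/29/41).

(729/29/41)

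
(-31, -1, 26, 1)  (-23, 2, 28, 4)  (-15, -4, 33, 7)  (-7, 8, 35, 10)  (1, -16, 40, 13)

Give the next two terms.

(9, 32, 42, 16), (17, -64, 47, 19)

First value: -31, -23, -15, -7, 1 → 9 → 17 (+8 each step).
Second value: -1, 2, -4, 8, -16 → 32 → -64 (×(-2) each step).
For the third value, alternating steps +2, +5, +2, +5, …: 26, 28, 33, 35, 40 → 42 → 47.
Fourth value: +3 each step, so 1, 4, 7, 10, 13 → 16 → 19.
Putting the parts together: (9, 32, 42, 16) and then (17, -64, 47, 19).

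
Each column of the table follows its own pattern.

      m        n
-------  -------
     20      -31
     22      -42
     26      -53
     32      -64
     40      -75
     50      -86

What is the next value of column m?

62

Column m: differences are 2, 4, 6, … (increasing by 2 each time); 20, 22, 26, 32, 40, 50 → 62.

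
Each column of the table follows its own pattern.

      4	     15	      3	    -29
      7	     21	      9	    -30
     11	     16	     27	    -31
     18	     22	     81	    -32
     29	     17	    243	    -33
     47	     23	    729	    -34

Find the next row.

76  18  2187  -35

First component goes 4, 7, 11, 18, 29, 47 → 76 (each term is the sum of the two before it).
Second component: 15, 21, 16, 22, 17, 23 → 18 (alternating steps +6, −5, +6, −5, …).
Third component: ×3 each step; 3, 9, 27, 81, 243, 729 → 2187.
Fourth component: −1 each step, so -29, -30, -31, -32, -33, -34 → -35.
So the next row is 76  18  2187  -35.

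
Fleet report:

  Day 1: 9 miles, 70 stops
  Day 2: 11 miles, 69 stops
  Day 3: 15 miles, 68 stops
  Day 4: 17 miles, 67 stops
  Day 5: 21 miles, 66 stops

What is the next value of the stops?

65

Stops: −1 each step, so 70, 69, 68, 67, 66 → 65.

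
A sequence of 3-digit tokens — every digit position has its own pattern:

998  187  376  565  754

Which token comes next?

943

First digit: +2 each step, mod 10, so 9, 1, 3, 5, 7 → 9.
Second digit: −1 each step, mod 10, so 9, 8, 7, 6, 5 → 4.
Third digit goes 8, 7, 6, 5, 4 → 3 (−1 each step, mod 10).
Putting it together: 943.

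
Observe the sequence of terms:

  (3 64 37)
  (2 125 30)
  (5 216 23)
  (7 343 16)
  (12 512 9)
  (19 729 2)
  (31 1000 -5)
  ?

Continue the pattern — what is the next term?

First value: each term is the sum of the two before it; 3, 2, 5, 7, 12, 19, 31 → 50.
Second value: 64, 125, 216, 343, 512, 729, 1000 → 1331 (perfect cubes: 4³, 5³, 6³, …).
Third value — −7 each step: 37, 30, 23, 16, 9, 2, -5 → -12.
So the next term is (50 1331 -12).

(50 1331 -12)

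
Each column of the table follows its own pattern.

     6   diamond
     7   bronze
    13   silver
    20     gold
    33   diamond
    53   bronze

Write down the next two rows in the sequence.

First component: 6, 7, 13, 20, 33, 53 → 86 → 139 (each term is the sum of the two before it).
Rank goes diamond, bronze, silver, gold, diamond, bronze → silver → gold (repeats diamond → bronze → silver → gold).
Putting the parts together: 86  silver and then 139  gold.

86  silver; 139  gold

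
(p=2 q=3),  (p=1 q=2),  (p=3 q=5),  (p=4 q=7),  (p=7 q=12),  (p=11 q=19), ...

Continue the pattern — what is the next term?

(p=18 q=31)

P: 2, 1, 3, 4, 7, 11 → 18 (each term is the sum of the two before it).
For the q, each term is the sum of the two before it: 3, 2, 5, 7, 12, 19 → 31.
Putting it together: (p=18 q=31).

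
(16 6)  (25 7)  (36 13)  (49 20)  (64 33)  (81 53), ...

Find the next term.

(100 86)

First entry: perfect squares: 4², 5², 6², …; 16, 25, 36, 49, 64, 81 → 100.
Second entry: 6, 7, 13, 20, 33, 53 → 86 (each term is the sum of the two before it).
Putting it together: (100 86).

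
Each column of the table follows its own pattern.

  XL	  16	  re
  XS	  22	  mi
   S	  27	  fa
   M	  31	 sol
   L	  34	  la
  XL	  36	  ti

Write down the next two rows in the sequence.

Size: XL, XS, S, M, L, XL → XS → S (repeats XL → XS → S → M → L).
Second component: differences are 6, 5, 4, … (decreasing by 1 each time), so 16, 22, 27, 31, 34, 36 → 37 → 37.
Note: re, mi, fa, sol, la, ti → do → re (runs through the solfège scale do→ti).
Putting the parts together: XS  37  do and then S  37  re.

XS  37  do; S  37  re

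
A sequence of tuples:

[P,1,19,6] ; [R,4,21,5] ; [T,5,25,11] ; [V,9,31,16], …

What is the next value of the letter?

X

Letter goes P, R, T, V → X (letters move forward 2 places in the alphabet).
Second entry goes 1, 4, 5, 9 → 14 (each term is the sum of the two before it).
For the third entry, differences are 2, 4, 6, … (increasing by 2 each time): 19, 21, 25, 31 → 39.
Fourth entry goes 6, 5, 11, 16 → 27 (each term is the sum of the two before it).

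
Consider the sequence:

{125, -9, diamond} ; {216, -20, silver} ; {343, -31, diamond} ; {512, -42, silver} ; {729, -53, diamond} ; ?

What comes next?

{1000, -64, silver}

First coordinate: perfect cubes: 5³, 6³, 7³, …, so 125, 216, 343, 512, 729 → 1000.
For the second coordinate, −11 each step: -9, -20, -31, -42, -53 → -64.
Rank goes diamond, silver, diamond, silver, diamond → silver (alternates diamond ↔ silver).
Putting it together: {1000, -64, silver}.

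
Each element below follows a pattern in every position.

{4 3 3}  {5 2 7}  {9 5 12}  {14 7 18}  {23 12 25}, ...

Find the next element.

First slot: each term is the sum of the two before it; 4, 5, 9, 14, 23 → 37.
Second slot — each term is the sum of the two before it: 3, 2, 5, 7, 12 → 19.
Third slot goes 3, 7, 12, 18, 25 → 33 (differences are 4, 5, 6, … (increasing by 1 each time)).
Putting it together: {37 19 33}.

{37 19 33}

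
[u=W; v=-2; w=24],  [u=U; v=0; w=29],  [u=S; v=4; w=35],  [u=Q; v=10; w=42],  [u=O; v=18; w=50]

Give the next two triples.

[u=M; v=28; w=59], [u=K; v=40; w=69]

U — letters move back 2 places in the alphabet: W, U, S, Q, O → M → K.
V — differences are 2, 4, 6, … (increasing by 2 each time): -2, 0, 4, 10, 18 → 28 → 40.
W — differences are 5, 6, 7, … (increasing by 1 each time): 24, 29, 35, 42, 50 → 59 → 69.
Putting the parts together: [u=M; v=28; w=59] and then [u=K; v=40; w=69].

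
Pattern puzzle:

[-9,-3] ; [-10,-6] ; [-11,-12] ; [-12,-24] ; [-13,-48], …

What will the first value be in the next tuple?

For the first value, −1 each step: -9, -10, -11, -12, -13 → -14.

-14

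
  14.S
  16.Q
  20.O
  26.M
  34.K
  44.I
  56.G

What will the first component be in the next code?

70

First component: differences are 2, 4, 6, … (increasing by 2 each time), so 14, 16, 20, 26, 34, 44, 56 → 70.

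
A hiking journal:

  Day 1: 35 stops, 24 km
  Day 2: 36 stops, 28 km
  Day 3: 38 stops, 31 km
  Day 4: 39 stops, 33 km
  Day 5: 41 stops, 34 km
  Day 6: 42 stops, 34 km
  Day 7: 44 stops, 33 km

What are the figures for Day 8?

Stops: 35, 36, 38, 39, 41, 42, 44 → 45 (alternating steps +1, +2, +1, +2, …).
For the km, differences are 4, 3, 2, … (decreasing by 1 each time): 24, 28, 31, 33, 34, 34, 33 → 31.
Putting it together: 45 stops, 31 km.

45 stops, 31 km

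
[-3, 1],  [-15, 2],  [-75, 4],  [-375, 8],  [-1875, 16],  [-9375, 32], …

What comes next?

First component goes -3, -15, -75, -375, -1875, -9375 → -46875 (×5 each step).
Second component goes 1, 2, 4, 8, 16, 32 → 64 (×2 each step).
Combining the parts gives [-46875, 64].

[-46875, 64]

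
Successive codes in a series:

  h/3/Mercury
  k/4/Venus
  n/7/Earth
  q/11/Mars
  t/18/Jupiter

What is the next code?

w/29/Saturn

For the letter, letters move forward 3 places in the alphabet: h, k, n, q, t → w.
For the second component, each term is the sum of the two before it: 3, 4, 7, 11, 18 → 29.
Planet: Mercury, Venus, Earth, Mars, Jupiter → Saturn (runs through the planets Mercury→Neptune).
So the next code is w/29/Saturn.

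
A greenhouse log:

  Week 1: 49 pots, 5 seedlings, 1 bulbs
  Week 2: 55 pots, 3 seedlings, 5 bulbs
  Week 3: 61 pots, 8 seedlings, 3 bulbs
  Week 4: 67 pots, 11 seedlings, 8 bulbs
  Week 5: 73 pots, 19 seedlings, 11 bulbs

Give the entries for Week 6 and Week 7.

79 pots, 30 seedlings, 19 bulbs; 85 pots, 49 seedlings, 30 bulbs

For the pots, +6 each step: 49, 55, 61, 67, 73 → 79 → 85.
Seedlings — each term is the sum of the two before it: 5, 3, 8, 11, 19 → 30 → 49.
Bulbs: 1, 5, 3, 8, 11 → 19 → 30 (always the previous value of the seedlings).
Putting the parts together: 79 pots, 30 seedlings, 19 bulbs and then 85 pots, 49 seedlings, 30 bulbs.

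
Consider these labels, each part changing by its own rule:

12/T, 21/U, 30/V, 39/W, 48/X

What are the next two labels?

First component: 12, 21, 30, 39, 48 → 57 → 66 (+9 each step).
Letter: letters move forward 1 place in the alphabet, so T, U, V, W, X → Y → Z.
So the next two labels are 57/Y and 66/Z.

57/Y, 66/Z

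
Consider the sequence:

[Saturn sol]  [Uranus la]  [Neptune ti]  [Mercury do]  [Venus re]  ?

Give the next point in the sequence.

[Earth mi]

Planet goes Saturn, Uranus, Neptune, Mercury, Venus → Earth (runs through the planets Mercury→Neptune).
Note: runs through the solfège scale do→ti, so sol, la, ti, do, re → mi.
Putting it together: [Earth mi].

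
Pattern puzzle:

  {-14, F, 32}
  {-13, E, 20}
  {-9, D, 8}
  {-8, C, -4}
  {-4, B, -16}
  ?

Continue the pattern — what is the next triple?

First component: alternating steps +1, +4, +1, +4, …; -14, -13, -9, -8, -4 → -3.
Letter: letters move back 1 place in the alphabet; F, E, D, C, B → A.
Third component: 32, 20, 8, -4, -16 → -28 (−12 each step).
So the next triple is {-3, A, -28}.

{-3, A, -28}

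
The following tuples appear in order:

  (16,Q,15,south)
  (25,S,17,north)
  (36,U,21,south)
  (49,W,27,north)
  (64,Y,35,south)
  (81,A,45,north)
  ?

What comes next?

(100,C,57,south)

First coordinate: perfect squares: 4², 5², 6², …; 16, 25, 36, 49, 64, 81 → 100.
For the letter, letters move forward 2 places in the alphabet, wrapping Z→A: Q, S, U, W, Y, A → C.
Third coordinate: differences are 2, 4, 6, … (increasing by 2 each time); 15, 17, 21, 27, 35, 45 → 57.
Direction goes south, north, south, north, south, north → south (alternates south ↔ north).
Combining the parts gives (100,C,57,south).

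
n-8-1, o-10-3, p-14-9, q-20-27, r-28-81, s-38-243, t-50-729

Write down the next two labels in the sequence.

u-64-2187 then v-80-6561

Letter — letters move forward 1 place in the alphabet: n, o, p, q, r, s, t → u → v.
For the second component, differences are 2, 4, 6, … (increasing by 2 each time): 8, 10, 14, 20, 28, 38, 50 → 64 → 80.
Third component: ×3 each step; 1, 3, 9, 27, 81, 243, 729 → 2187 → 6561.
Putting the parts together: u-64-2187 and then v-80-6561.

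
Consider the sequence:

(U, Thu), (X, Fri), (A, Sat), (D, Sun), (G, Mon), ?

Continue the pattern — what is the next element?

For the letter, letters move forward 3 places in the alphabet, wrapping Z→A: U, X, A, D, G → J.
Day: Thu, Fri, Sat, Sun, Mon → Tue (runs through the weekdays Mon→Sun).
Combining the parts gives (J, Tue).

(J, Tue)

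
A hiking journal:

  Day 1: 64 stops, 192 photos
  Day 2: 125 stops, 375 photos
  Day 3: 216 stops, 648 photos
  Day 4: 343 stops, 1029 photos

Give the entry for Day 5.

Stops: perfect cubes: 4³, 5³, 6³, …; 64, 125, 216, 343 → 512.
Photos: 192, 375, 648, 1029 → 1536 (always 3 × the stops).
Putting it together: 512 stops, 1536 photos.

512 stops, 1536 photos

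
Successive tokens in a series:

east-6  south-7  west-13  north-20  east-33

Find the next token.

south-53

Direction — repeats east → south → west → north: east, south, west, north, east → south.
Second component: 6, 7, 13, 20, 33 → 53 (each term is the sum of the two before it).
So the next token is south-53.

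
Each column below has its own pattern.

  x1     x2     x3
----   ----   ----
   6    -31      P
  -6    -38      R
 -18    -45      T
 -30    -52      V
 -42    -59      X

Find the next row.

For the column x1, −12 each step: 6, -6, -18, -30, -42 → -54.
Column x2: −7 each step; -31, -38, -45, -52, -59 → -66.
Column x3 — letters move forward 2 places in the alphabet: P, R, T, V, X → Z.
So the next row is -54  -66  Z.

-54  -66  Z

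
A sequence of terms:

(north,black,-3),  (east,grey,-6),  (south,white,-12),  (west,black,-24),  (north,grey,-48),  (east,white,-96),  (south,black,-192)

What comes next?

(west,grey,-384)

Direction goes north, east, south, west, north, east, south → west (repeats north → east → south → west).
For the shade, repeats black → grey → white: black, grey, white, black, grey, white, black → grey.
For the third part, ×2 each step: -3, -6, -12, -24, -48, -96, -192 → -384.
Putting it together: (west,grey,-384).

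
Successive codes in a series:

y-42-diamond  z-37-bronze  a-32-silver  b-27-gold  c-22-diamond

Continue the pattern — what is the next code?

Letter: letters move forward 1 place in the alphabet, wrapping Z→A, so y, z, a, b, c → d.
For the second component, −5 each step: 42, 37, 32, 27, 22 → 17.
Rank: repeats diamond → bronze → silver → gold, so diamond, bronze, silver, gold, diamond → bronze.
Combining the parts gives d-17-bronze.

d-17-bronze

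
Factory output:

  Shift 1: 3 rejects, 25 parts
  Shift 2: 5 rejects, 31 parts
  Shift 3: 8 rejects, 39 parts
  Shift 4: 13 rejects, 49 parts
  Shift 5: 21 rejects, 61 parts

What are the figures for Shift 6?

Rejects goes 3, 5, 8, 13, 21 → 34 (each term is the sum of the two before it).
Parts — differences are 6, 8, 10, … (increasing by 2 each time): 25, 31, 39, 49, 61 → 75.
So the next row is 34 rejects, 75 parts.

34 rejects, 75 parts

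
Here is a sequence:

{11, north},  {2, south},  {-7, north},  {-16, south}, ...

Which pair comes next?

First coordinate: −9 each step, so 11, 2, -7, -16 → -25.
For the direction, alternates north ↔ south: north, south, north, south → north.
Combining the parts gives {-25, north}.

{-25, north}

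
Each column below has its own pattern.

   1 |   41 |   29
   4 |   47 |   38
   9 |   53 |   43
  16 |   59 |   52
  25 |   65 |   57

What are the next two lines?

36  71  66; 49  77  71

First component — perfect squares: 1², 2², 3², …: 1, 4, 9, 16, 25 → 36 → 49.
Second component goes 41, 47, 53, 59, 65 → 71 → 77 (+6 each step).
Third component goes 29, 38, 43, 52, 57 → 66 → 71 (alternating steps +9, +5, +9, +5, …).
Putting the parts together: 36  71  66 and then 49  77  71.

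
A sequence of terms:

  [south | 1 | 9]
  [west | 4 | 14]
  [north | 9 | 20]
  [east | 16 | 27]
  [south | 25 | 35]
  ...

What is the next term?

Direction: repeats south → west → north → east; south, west, north, east, south → west.
Second component: perfect squares: 1², 2², 3², …; 1, 4, 9, 16, 25 → 36.
Third component — differences are 5, 6, 7, … (increasing by 1 each time): 9, 14, 20, 27, 35 → 44.
Putting it together: [west | 36 | 44].

[west | 36 | 44]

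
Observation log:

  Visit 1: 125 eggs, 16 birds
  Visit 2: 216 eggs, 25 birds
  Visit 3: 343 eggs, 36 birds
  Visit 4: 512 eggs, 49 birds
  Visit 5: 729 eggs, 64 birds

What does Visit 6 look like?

For the eggs, perfect cubes: 5³, 6³, 7³, …: 125, 216, 343, 512, 729 → 1000.
Birds: 16, 25, 36, 49, 64 → 81 (perfect squares: 4², 5², 6², …).
Putting it together: 1000 eggs, 81 birds.

1000 eggs, 81 birds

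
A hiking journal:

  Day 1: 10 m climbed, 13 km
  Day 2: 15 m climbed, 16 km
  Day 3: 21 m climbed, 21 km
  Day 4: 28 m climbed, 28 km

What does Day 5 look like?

M climbed: differences are 5, 6, 7, … (increasing by 1 each time); 10, 15, 21, 28 → 36.
For the km, differences are 3, 5, 7, … (increasing by 2 each time): 13, 16, 21, 28 → 37.
Combining the parts gives 36 m climbed, 37 km.

36 m climbed, 37 km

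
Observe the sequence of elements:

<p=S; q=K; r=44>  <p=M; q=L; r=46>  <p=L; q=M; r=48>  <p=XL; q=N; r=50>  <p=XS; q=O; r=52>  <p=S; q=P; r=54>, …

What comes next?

P: repeats S → M → L → XL → XS, so S, M, L, XL, XS, S → M.
Q — letters move forward 1 place in the alphabet: K, L, M, N, O, P → Q.
For the r, +2 each step: 44, 46, 48, 50, 52, 54 → 56.
So the next element is <p=M; q=Q; r=56>.

<p=M; q=Q; r=56>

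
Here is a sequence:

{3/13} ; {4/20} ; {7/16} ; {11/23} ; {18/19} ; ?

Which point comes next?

First slot — each term is the sum of the two before it: 3, 4, 7, 11, 18 → 29.
Second slot: alternating steps +7, −4, +7, −4, …, so 13, 20, 16, 23, 19 → 26.
Combining the parts gives {29/26}.

{29/26}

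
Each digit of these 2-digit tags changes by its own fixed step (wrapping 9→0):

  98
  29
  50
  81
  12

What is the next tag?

43

First digit: +3 each step, mod 10, so 9, 2, 5, 8, 1 → 4.
Second digit: +1 each step, mod 10, so 8, 9, 0, 1, 2 → 3.
Putting it together: 43.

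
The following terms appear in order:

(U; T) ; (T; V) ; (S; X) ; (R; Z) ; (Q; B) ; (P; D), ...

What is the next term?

First letter: U, T, S, R, Q, P → O (letters move back 1 place in the alphabet).
Second letter: letters move forward 2 places in the alphabet, wrapping Z→A, so T, V, X, Z, B, D → F.
Putting it together: (O; F).

(O; F)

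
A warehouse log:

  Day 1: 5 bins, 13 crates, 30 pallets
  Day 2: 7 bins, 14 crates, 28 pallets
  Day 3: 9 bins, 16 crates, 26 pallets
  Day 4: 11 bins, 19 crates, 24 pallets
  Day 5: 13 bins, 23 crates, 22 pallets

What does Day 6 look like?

15 bins, 28 crates, 20 pallets

Bins goes 5, 7, 9, 11, 13 → 15 (+2 each step).
Crates: 13, 14, 16, 19, 23 → 28 (differences are 1, 2, 3, … (increasing by 1 each time)).
For the pallets, together with the bins always sums to 35: 30, 28, 26, 24, 22 → 20.
Combining the parts gives 15 bins, 28 crates, 20 pallets.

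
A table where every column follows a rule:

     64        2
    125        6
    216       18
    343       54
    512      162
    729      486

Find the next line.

For the first component, perfect cubes: 4³, 5³, 6³, …: 64, 125, 216, 343, 512, 729 → 1000.
Second component: 2, 6, 18, 54, 162, 486 → 1458 (×3 each step).
Combining the parts gives 1000  1458.

1000  1458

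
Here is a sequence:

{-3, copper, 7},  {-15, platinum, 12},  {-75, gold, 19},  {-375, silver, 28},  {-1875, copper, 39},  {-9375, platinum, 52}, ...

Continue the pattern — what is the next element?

{-46875, gold, 67}

First part: ×5 each step, so -3, -15, -75, -375, -1875, -9375 → -46875.
Metal goes copper, platinum, gold, silver, copper, platinum → gold (repeats copper → platinum → gold → silver).
Third part: differences are 5, 7, 9, … (increasing by 2 each time), so 7, 12, 19, 28, 39, 52 → 67.
Putting it together: {-46875, gold, 67}.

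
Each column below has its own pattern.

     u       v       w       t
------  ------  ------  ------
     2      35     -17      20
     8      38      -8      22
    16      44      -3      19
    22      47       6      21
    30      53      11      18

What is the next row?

Column u: alternating steps +6, +8, +6, +8, …; 2, 8, 16, 22, 30 → 36.
Column v: alternating steps +3, +6, +3, +6, …; 35, 38, 44, 47, 53 → 56.
Column w goes -17, -8, -3, 6, 11 → 20 (alternating steps +9, +5, +9, +5, …).
Column t: 20, 22, 19, 21, 18 → 20 (alternating steps +2, −3, +2, −3, …).
Combining the parts gives 36  56  20  20.

36  56  20  20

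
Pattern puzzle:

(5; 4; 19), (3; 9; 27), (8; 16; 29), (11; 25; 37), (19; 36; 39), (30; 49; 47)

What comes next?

First coordinate — each term is the sum of the two before it: 5, 3, 8, 11, 19, 30 → 49.
Second coordinate — perfect squares: 2², 3², 4², …: 4, 9, 16, 25, 36, 49 → 64.
Third coordinate goes 19, 27, 29, 37, 39, 47 → 49 (alternating steps +8, +2, +8, +2, …).
Putting it together: (49; 64; 49).

(49; 64; 49)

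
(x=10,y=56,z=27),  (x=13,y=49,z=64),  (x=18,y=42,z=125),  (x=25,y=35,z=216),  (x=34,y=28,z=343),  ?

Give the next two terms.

(x=45,y=21,z=512), (x=58,y=14,z=729)

X: 10, 13, 18, 25, 34 → 45 → 58 (differences are 3, 5, 7, … (increasing by 2 each time)).
Y: −7 each step; 56, 49, 42, 35, 28 → 21 → 14.
Z goes 27, 64, 125, 216, 343 → 512 → 729 (perfect cubes: 3³, 4³, 5³, …).
So the next two terms are (x=45,y=21,z=512) and (x=58,y=14,z=729).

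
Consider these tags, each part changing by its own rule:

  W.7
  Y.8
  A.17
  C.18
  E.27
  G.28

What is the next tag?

I.37

Letter goes W, Y, A, C, E, G → I (letters move forward 2 places in the alphabet, wrapping Z→A).
Second component: 7, 8, 17, 18, 27, 28 → 37 (alternating steps +1, +9, +1, +9, …).
So the next tag is I.37.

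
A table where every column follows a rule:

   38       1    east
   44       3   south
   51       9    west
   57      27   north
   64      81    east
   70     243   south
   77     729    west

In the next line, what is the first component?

83

First component goes 38, 44, 51, 57, 64, 70, 77 → 83 (alternating steps +6, +7, +6, +7, …).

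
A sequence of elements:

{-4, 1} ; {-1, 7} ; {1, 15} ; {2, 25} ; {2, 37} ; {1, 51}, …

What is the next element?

First slot: differences are 3, 2, 1, … (decreasing by 1 each time), so -4, -1, 1, 2, 2, 1 → -1.
Second slot: 1, 7, 15, 25, 37, 51 → 67 (differences are 6, 8, 10, … (increasing by 2 each time)).
Putting it together: {-1, 67}.

{-1, 67}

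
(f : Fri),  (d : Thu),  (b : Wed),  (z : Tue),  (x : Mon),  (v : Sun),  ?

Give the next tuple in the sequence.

Letter goes f, d, b, z, x, v → t (letters move back 2 places in the alphabet, wrapping A→Z).
Day: Fri, Thu, Wed, Tue, Mon, Sun → Sat (runs backward through the weekdays Mon→Sun).
So the next tuple is (t : Sat).

(t : Sat)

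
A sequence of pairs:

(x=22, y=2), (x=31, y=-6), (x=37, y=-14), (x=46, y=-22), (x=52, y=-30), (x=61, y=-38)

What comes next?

X goes 22, 31, 37, 46, 52, 61 → 67 (alternating steps +9, +6, +9, +6, …).
Y — −8 each step: 2, -6, -14, -22, -30, -38 → -46.
So the next pair is (x=67, y=-46).

(x=67, y=-46)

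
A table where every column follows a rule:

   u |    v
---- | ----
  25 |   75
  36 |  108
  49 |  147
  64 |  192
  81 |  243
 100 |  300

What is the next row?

121  363

Column u: 25, 36, 49, 64, 81, 100 → 121 (perfect squares: 5², 6², 7², …).
Column v: always 3 × the column u; 75, 108, 147, 192, 243, 300 → 363.
Putting it together: 121  363.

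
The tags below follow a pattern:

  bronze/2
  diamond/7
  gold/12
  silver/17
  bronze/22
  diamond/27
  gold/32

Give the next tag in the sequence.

silver/37

Rank: repeats bronze → diamond → gold → silver, so bronze, diamond, gold, silver, bronze, diamond, gold → silver.
Second component goes 2, 7, 12, 17, 22, 27, 32 → 37 (+5 each step).
Putting it together: silver/37.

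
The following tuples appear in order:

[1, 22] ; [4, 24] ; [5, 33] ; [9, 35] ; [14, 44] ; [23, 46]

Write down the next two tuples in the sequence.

First part: each term is the sum of the two before it; 1, 4, 5, 9, 14, 23 → 37 → 60.
Second part: 22, 24, 33, 35, 44, 46 → 55 → 57 (alternating steps +2, +9, +2, +9, …).
So the next two tuples are [37, 55] and [60, 57].

[37, 55], [60, 57]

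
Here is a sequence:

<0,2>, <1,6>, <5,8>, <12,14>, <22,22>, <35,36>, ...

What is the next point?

<51,58>

First component — differences are 1, 4, 7, … (increasing by 3 each time): 0, 1, 5, 12, 22, 35 → 51.
Second component: each term is the sum of the two before it; 2, 6, 8, 14, 22, 36 → 58.
Putting it together: <51,58>.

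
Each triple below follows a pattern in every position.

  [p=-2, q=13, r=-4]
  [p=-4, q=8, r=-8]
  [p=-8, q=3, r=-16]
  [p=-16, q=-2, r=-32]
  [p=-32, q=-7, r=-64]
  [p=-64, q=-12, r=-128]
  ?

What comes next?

[p=-128, q=-17, r=-256]

P goes -2, -4, -8, -16, -32, -64 → -128 (×2 each step).
Q: −5 each step, so 13, 8, 3, -2, -7, -12 → -17.
R — always 2 × the p: -4, -8, -16, -32, -64, -128 → -256.
Putting it together: [p=-128, q=-17, r=-256].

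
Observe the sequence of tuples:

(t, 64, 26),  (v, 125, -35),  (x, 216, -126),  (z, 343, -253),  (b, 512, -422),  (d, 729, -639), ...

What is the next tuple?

For the letter, letters move forward 2 places in the alphabet, wrapping Z→A: t, v, x, z, b, d → f.
For the second entry, perfect cubes: 4³, 5³, 6³, …: 64, 125, 216, 343, 512, 729 → 1000.
For the third entry, together with the second entry always sums to 90: 26, -35, -126, -253, -422, -639 → -910.
Putting it together: (f, 1000, -910).

(f, 1000, -910)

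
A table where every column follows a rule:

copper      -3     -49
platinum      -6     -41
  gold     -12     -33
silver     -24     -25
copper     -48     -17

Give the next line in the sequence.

Metal: copper, platinum, gold, silver, copper → platinum (repeats copper → platinum → gold → silver).
Second component: ×2 each step; -3, -6, -12, -24, -48 → -96.
Third component: -49, -41, -33, -25, -17 → -9 (+8 each step).
Combining the parts gives platinum  -96  -9.

platinum  -96  -9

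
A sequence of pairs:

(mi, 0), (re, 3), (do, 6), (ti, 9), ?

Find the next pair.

Note goes mi, re, do, ti → la (runs backward through the solfège scale do→ti).
For the second part, +3 each step: 0, 3, 6, 9 → 12.
So the next pair is (la, 12).

(la, 12)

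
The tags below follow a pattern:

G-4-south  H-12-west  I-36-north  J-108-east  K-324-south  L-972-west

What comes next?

Letter: letters move forward 1 place in the alphabet; G, H, I, J, K, L → M.
Second component: ×3 each step; 4, 12, 36, 108, 324, 972 → 2916.
Direction: south, west, north, east, south, west → north (repeats south → west → north → east).
So the next tag is M-2916-north.

M-2916-north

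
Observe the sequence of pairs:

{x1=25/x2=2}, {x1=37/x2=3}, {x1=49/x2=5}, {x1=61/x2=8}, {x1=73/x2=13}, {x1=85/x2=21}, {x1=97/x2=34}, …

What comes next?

{x1=109/x2=55}

X1: +12 each step, so 25, 37, 49, 61, 73, 85, 97 → 109.
X2 — each term is the sum of the two before it: 2, 3, 5, 8, 13, 21, 34 → 55.
Combining the parts gives {x1=109/x2=55}.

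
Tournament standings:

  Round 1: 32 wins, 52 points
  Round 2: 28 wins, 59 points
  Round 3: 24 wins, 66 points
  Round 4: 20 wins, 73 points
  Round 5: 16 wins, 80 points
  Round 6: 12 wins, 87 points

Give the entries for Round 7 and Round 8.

8 wins, 94 points; 4 wins, 101 points

Wins: −4 each step, so 32, 28, 24, 20, 16, 12 → 8 → 4.
Points — +7 each step: 52, 59, 66, 73, 80, 87 → 94 → 101.
Putting the parts together: 8 wins, 94 points and then 4 wins, 101 points.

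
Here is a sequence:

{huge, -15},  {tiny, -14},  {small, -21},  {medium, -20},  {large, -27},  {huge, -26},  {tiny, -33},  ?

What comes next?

{small, -32}

Size: repeats huge → tiny → small → medium → large; huge, tiny, small, medium, large, huge, tiny → small.
For the second component, alternating steps +1, −7, +1, −7, …: -15, -14, -21, -20, -27, -26, -33 → -32.
So the next pair is {small, -32}.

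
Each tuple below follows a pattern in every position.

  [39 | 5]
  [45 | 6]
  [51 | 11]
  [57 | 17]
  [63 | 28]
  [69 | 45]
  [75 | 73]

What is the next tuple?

[81 | 118]

First value: +6 each step, so 39, 45, 51, 57, 63, 69, 75 → 81.
For the second value, each term is the sum of the two before it: 5, 6, 11, 17, 28, 45, 73 → 118.
So the next tuple is [81 | 118].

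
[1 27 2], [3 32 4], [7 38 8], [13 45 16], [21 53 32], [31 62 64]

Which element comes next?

For the first slot, differences are 2, 4, 6, … (increasing by 2 each time): 1, 3, 7, 13, 21, 31 → 43.
Second slot goes 27, 32, 38, 45, 53, 62 → 72 (differences are 5, 6, 7, … (increasing by 1 each time)).
Third slot: 2, 4, 8, 16, 32, 64 → 128 (×2 each step).
Combining the parts gives [43 72 128].

[43 72 128]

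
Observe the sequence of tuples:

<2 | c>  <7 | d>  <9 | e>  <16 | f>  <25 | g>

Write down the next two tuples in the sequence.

For the first component, each term is the sum of the two before it: 2, 7, 9, 16, 25 → 41 → 66.
Letter goes c, d, e, f, g → h → i (letters move forward 1 place in the alphabet).
Putting the parts together: <41 | h> and then <66 | i>.

<41 | h>, <66 | i>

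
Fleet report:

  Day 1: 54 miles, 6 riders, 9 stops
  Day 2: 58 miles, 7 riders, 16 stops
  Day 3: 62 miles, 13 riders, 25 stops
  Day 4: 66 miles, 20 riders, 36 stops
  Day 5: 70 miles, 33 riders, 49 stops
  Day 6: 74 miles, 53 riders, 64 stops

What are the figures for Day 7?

For the miles, +4 each step: 54, 58, 62, 66, 70, 74 → 78.
For the riders, each term is the sum of the two before it: 6, 7, 13, 20, 33, 53 → 86.
Stops: perfect squares: 3², 4², 5², …, so 9, 16, 25, 36, 49, 64 → 81.
Putting it together: 78 miles, 86 riders, 81 stops.

78 miles, 86 riders, 81 stops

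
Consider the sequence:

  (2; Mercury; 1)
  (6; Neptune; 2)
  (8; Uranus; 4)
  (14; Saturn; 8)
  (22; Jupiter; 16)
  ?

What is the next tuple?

First component: each term is the sum of the two before it; 2, 6, 8, 14, 22 → 36.
Planet: runs backward through the planets Mercury→Neptune; Mercury, Neptune, Uranus, Saturn, Jupiter → Mars.
Third component: ×2 each step; 1, 2, 4, 8, 16 → 32.
Putting it together: (36; Mars; 32).

(36; Mars; 32)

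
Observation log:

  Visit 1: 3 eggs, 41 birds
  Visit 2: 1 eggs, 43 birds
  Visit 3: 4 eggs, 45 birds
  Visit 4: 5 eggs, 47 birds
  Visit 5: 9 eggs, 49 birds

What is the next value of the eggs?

14

Eggs: 3, 1, 4, 5, 9 → 14 (each term is the sum of the two before it).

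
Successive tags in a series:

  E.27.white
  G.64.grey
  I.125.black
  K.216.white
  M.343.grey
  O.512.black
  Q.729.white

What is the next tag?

For the letter, letters move forward 2 places in the alphabet: E, G, I, K, M, O, Q → S.
Second component: perfect cubes: 3³, 4³, 5³, …; 27, 64, 125, 216, 343, 512, 729 → 1000.
Shade — repeats white → grey → black: white, grey, black, white, grey, black, white → grey.
So the next tag is S.1000.grey.

S.1000.grey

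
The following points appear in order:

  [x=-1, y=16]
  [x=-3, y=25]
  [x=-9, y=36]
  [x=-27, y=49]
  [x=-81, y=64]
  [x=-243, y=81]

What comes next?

[x=-729, y=100]

X: ×3 each step; -1, -3, -9, -27, -81, -243 → -729.
Y — perfect squares: 4², 5², 6², …: 16, 25, 36, 49, 64, 81 → 100.
Putting it together: [x=-729, y=100].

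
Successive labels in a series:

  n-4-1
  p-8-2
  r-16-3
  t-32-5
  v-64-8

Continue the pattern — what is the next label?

x-128-13

For the letter, letters move forward 2 places in the alphabet: n, p, r, t, v → x.
Second component goes 4, 8, 16, 32, 64 → 128 (×2 each step).
Third component: each term is the sum of the two before it, so 1, 2, 3, 5, 8 → 13.
Combining the parts gives x-128-13.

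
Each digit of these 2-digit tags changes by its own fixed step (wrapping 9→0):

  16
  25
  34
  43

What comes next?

First digit — +1 each step, mod 10: 1, 2, 3, 4 → 5.
Second digit — −1 each step, mod 10: 6, 5, 4, 3 → 2.
So the next tag is 52.

52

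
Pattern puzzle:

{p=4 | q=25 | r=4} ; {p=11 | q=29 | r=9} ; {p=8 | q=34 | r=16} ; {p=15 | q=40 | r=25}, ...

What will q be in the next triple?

47

Q: 25, 29, 34, 40 → 47 (differences are 4, 5, 6, … (increasing by 1 each time)).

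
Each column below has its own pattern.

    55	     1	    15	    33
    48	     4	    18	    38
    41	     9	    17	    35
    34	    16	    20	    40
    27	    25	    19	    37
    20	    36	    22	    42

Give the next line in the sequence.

13  49  21  39

First component — −7 each step: 55, 48, 41, 34, 27, 20 → 13.
Second component: perfect squares: 1², 2², 3², …; 1, 4, 9, 16, 25, 36 → 49.
For the third component, alternating steps +3, −1, +3, −1, …: 15, 18, 17, 20, 19, 22 → 21.
Fourth component — alternating steps +5, −3, +5, −3, …: 33, 38, 35, 40, 37, 42 → 39.
Putting it together: 13  49  21  39.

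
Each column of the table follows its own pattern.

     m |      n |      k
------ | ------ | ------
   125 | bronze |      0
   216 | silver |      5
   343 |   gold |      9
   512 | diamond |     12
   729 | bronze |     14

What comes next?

Column m: perfect cubes: 5³, 6³, 7³, …; 125, 216, 343, 512, 729 → 1000.
For the column n, repeats bronze → silver → gold → diamond: bronze, silver, gold, diamond, bronze → silver.
For the column k, differences are 5, 4, 3, … (decreasing by 1 each time): 0, 5, 9, 12, 14 → 15.
Putting it together: 1000  silver  15.

1000  silver  15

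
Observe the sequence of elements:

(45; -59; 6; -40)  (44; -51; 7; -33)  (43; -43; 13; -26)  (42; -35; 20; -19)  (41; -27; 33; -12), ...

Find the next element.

First part: −1 each step, so 45, 44, 43, 42, 41 → 40.
Second part: +8 each step, so -59, -51, -43, -35, -27 → -19.
Third part goes 6, 7, 13, 20, 33 → 53 (each term is the sum of the two before it).
Fourth part goes -40, -33, -26, -19, -12 → -5 (+7 each step).
So the next element is (40; -19; 53; -5).

(40; -19; 53; -5)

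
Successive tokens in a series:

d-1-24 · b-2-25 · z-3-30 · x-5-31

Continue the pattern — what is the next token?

v-8-36

For the letter, letters move back 2 places in the alphabet, wrapping A→Z: d, b, z, x → v.
Second component: each term is the sum of the two before it, so 1, 2, 3, 5 → 8.
Third component goes 24, 25, 30, 31 → 36 (alternating steps +1, +5, +1, +5, …).
Putting it together: v-8-36.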